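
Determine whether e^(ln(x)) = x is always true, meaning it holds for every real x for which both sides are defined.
Claim: e^(ln(x)) = x.
Reasoning: For x > 0, ln(x) is by definition the exponent p such that e^p = x. Raising e to that exponent therefore returns x: e^(ln x) = x.
So the two sides agree for every real x for which both sides are defined.

Conclusion: Yes, this is an identity.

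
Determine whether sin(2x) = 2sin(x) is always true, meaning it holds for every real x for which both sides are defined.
No, this is NOT an identity.

Claim: sin(2x) = 2sin(x).
Test a specific point where both sides are defined: x = π/3.
LHS = sin(2x) ≈ 0.8660
RHS = 2sin(x) ≈ 1.7321
Since 0.8660 ≠ 1.7321, the equation fails at this point, so it cannot hold for every real x for which both sides are defined.
The correct double-angle formula is sin(2x) = 2sin(x)cos(x).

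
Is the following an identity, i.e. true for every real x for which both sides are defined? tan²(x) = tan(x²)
Claim: tan²(x) = tan(x²).
Test a specific point where both sides are defined: x = π.
LHS = tan²(x) ≈ 0.0000
RHS = tan(x²) ≈ 0.4767
Since 0.0000 ≠ 0.4767, the equation fails at this point, so it cannot hold for every real x for which both sides are defined.
tan²(x) means (tan x)², squaring the output; tan(x²) squares the input. These are different functions.

Conclusion: No, this is NOT an identity.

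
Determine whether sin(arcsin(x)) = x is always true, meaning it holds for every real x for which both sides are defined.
Yes, this is an identity.

Claim: sin(arcsin(x)) = x.
Reasoning: For -1 ≤ x ≤ 1 (where arcsin is defined), arcsin(x) is by definition an angle whose sine equals x. Taking the sine of that angle returns x. (Note the other order, arcsin(sin x) = x, is NOT an identity.)
So the two sides agree for every real x for which both sides are defined.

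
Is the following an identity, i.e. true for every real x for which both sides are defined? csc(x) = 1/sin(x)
Claim: csc(x) = 1/sin(x).
Reasoning: csc(x) is by definition the reciprocal of sin(x), wherever sin(x) ≠ 0.
So the two sides agree for every real x for which both sides are defined.

Conclusion: Yes, this is an identity.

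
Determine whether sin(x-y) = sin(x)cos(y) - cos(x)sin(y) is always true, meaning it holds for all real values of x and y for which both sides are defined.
Claim: sin(x-y) = sin(x)cos(y) - cos(x)sin(y).
Reasoning: Replace y by -y in sin(x+y) = sin(x)cos(y) + cos(x)sin(y) and use cos(-y) = cos(y), sin(-y) = -sin(y): sin(x-y) = sin(x)cos(y) - cos(x)sin(y).
So the two sides agree for all real values of x and y for which both sides are defined.

Conclusion: Yes, this is an identity.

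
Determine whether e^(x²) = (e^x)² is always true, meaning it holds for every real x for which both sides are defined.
Claim: e^(x²) = (e^x)².
Test a specific point where both sides are defined: x = 3.
LHS = e^(x²) ≈ 8103.0839
RHS = (e^x)² ≈ 403.4288
Since 8103.0839 ≠ 403.4288, the equation fails at this point, so it cannot hold for every real x for which both sides are defined.
(e^x)² = e^(2x), and 2x ≠ x² in general.

Conclusion: No, this is NOT an identity.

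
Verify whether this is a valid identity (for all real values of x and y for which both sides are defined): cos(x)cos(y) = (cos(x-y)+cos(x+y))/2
Yes, this is an identity.

Claim: cos(x)cos(y) = (cos(x-y)+cos(x+y))/2.
Reasoning: cos(x-y) = cos(x)cos(y) + sin(x)sin(y) and cos(x+y) = cos(x)cos(y) - sin(x)sin(y). Adding, cos(x-y) + cos(x+y) = 2cos(x)cos(y); divide by 2.
So the two sides agree for all real values of x and y for which both sides are defined.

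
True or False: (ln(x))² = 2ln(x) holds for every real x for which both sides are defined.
False.

Claim: (ln(x))² = 2ln(x).
Test a specific point where both sides are defined: x = 3/2.
LHS = (ln(x))² ≈ 0.1644
RHS = 2ln(x) ≈ 0.8109
Since 0.1644 ≠ 0.8109, the equation fails at this point, so it cannot hold for every real x for which both sides are defined.
2ln(x) equals ln(x²), which is not the same as (ln x)².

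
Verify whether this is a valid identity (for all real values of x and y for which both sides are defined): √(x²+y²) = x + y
No, this is NOT an identity.

Claim: √(x²+y²) = x + y.
Test a specific point where both sides are defined: x = 4, y = 1.
LHS = √(x²+y²) ≈ 4.1231
RHS = x + y ≈ 5.0000
Since 4.1231 ≠ 5.0000, the equation fails at this point, so it cannot hold for all real values of x and y for which both sides are defined.
(x+y)² = x² + 2xy + y², not x² + y², so the square root does not split this way.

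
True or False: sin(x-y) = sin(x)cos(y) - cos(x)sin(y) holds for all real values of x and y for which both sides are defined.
True.

Claim: sin(x-y) = sin(x)cos(y) - cos(x)sin(y).
Reasoning: Replace y by -y in sin(x+y) = sin(x)cos(y) + cos(x)sin(y) and use cos(-y) = cos(y), sin(-y) = -sin(y): sin(x-y) = sin(x)cos(y) - cos(x)sin(y).
So the two sides agree for all real values of x and y for which both sides are defined.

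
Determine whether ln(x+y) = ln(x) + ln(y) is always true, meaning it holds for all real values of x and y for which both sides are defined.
Claim: ln(x+y) = ln(x) + ln(y).
Test a specific point where both sides are defined: x = 2, y = 1/2.
LHS = ln(x+y) ≈ 0.9163
RHS = ln(x) + ln(y) ≈ 0.0000
Since 0.9163 ≠ 0.0000, the equation fails at this point, so it cannot hold for all real values of x and y for which both sides are defined.
ln(x) + ln(y) = ln(xy), not ln(x+y).

Conclusion: No, this is NOT an identity.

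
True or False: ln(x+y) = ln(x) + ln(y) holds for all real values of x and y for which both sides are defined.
Claim: ln(x+y) = ln(x) + ln(y).
Test a specific point where both sides are defined: x = 3, y = 2.
LHS = ln(x+y) ≈ 1.6094
RHS = ln(x) + ln(y) ≈ 1.7918
Since 1.6094 ≠ 1.7918, the equation fails at this point, so it cannot hold for all real values of x and y for which both sides are defined.
ln(x) + ln(y) = ln(xy), not ln(x+y).

Conclusion: False.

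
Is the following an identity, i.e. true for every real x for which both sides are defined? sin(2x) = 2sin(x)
Claim: sin(2x) = 2sin(x).
Test a specific point where both sides are defined: x = 2π/3.
LHS = sin(2x) ≈ -0.8660
RHS = 2sin(x) ≈ 1.7321
Since -0.8660 ≠ 1.7321, the equation fails at this point, so it cannot hold for every real x for which both sides are defined.
The correct double-angle formula is sin(2x) = 2sin(x)cos(x).

Conclusion: No, this is NOT an identity.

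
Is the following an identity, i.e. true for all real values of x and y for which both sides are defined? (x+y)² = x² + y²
Claim: (x+y)² = x² + y².
Test a specific point where both sides are defined: x = 4, y = 4.
LHS = (x+y)² ≈ 64.0000
RHS = x² + y² ≈ 32.0000
Since 64.0000 ≠ 32.0000, the equation fails at this point, so it cannot hold for all real values of x and y for which both sides are defined.
The correct expansion is (x+y)² = x² + 2xy + y²; the cross term 2xy is missing.

Conclusion: No, this is NOT an identity.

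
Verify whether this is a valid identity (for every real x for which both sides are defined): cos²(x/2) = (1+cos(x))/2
Yes, this is an identity.

Claim: cos²(x/2) = (1+cos(x))/2.
Reasoning: Use cos(2θ) = 2cos²θ - 1 with θ = x/2: cos(x) = 2cos²(x/2) - 1. Solving for cos²(x/2) gives (1 + cos(x))/2.
So the two sides agree for every real x for which both sides are defined.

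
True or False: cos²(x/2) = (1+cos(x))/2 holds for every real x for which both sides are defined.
Claim: cos²(x/2) = (1+cos(x))/2.
Reasoning: Use cos(2θ) = 2cos²θ - 1 with θ = x/2: cos(x) = 2cos²(x/2) - 1. Solving for cos²(x/2) gives (1 + cos(x))/2.
So the two sides agree for every real x for which both sides are defined.

Conclusion: True.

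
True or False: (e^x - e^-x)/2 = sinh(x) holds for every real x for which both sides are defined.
Claim: (e^x - e^-x)/2 = sinh(x).
Reasoning: This is exactly the definition of the hyperbolic sine: sinh(x) := (e^x - e^-x)/2.
So the two sides agree for every real x for which both sides are defined.

Conclusion: True.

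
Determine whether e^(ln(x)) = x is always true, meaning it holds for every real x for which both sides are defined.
Yes, this is an identity.

Claim: e^(ln(x)) = x.
Reasoning: For x > 0, ln(x) is by definition the exponent p such that e^p = x. Raising e to that exponent therefore returns x: e^(ln x) = x.
So the two sides agree for every real x for which both sides are defined.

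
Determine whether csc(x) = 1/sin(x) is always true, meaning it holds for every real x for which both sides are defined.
Claim: csc(x) = 1/sin(x).
Reasoning: csc(x) is by definition the reciprocal of sin(x), wherever sin(x) ≠ 0.
So the two sides agree for every real x for which both sides are defined.

Conclusion: Yes, this is an identity.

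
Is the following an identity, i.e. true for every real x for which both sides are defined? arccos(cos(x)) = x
No, this is NOT an identity.

Claim: arccos(cos(x)) = x.
Test a specific point where both sides are defined: x = -π/4.
LHS = arccos(cos(x)) ≈ 0.7854
RHS = x ≈ -0.7854
Since 0.7854 ≠ -0.7854, the equation fails at this point, so it cannot hold for every real x for which both sides are defined.
arccos only returns values in [0, π], so arccos(cos(x)) = x holds only for x in that interval, not for all real x.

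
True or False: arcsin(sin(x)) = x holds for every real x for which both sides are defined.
Claim: arcsin(sin(x)) = x.
Test a specific point where both sides are defined: x = 2π/3.
LHS = arcsin(sin(x)) ≈ 1.0472
RHS = x ≈ 2.0944
Since 1.0472 ≠ 2.0944, the equation fails at this point, so it cannot hold for every real x for which both sides are defined.
arcsin only returns values in [-π/2, π/2], so arcsin(sin(x)) = x holds only for x in that interval, not for all real x.

Conclusion: False.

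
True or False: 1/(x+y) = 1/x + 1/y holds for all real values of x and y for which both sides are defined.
False.

Claim: 1/(x+y) = 1/x + 1/y.
Test a specific point where both sides are defined: x = 4, y = -2.
LHS = 1/(x+y) ≈ 0.5000
RHS = 1/x + 1/y ≈ -0.2500
Since 0.5000 ≠ -0.2500, the equation fails at this point, so it cannot hold for all real values of x and y for which both sides are defined.
1/x + 1/y = (x+y)/(xy), which is not 1/(x+y).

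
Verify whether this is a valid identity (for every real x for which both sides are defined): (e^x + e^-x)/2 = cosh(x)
Yes, this is an identity.

Claim: (e^x + e^-x)/2 = cosh(x).
Reasoning: This is exactly the definition of the hyperbolic cosine: cosh(x) := (e^x + e^-x)/2.
So the two sides agree for every real x for which both sides are defined.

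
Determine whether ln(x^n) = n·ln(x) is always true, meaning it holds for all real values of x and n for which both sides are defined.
Claim: ln(x^n) = n·ln(x).
Reasoning: The right side requires x > 0. For x > 0, x^n = (e^(ln x))^n = e^(n·ln x), so taking ln of both sides gives ln(x^n) = n·ln(x).
So the two sides agree for all real values of x and n for which both sides are defined.

Conclusion: Yes, this is an identity.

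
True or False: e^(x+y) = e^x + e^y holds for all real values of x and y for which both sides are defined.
Claim: e^(x+y) = e^x + e^y.
Test a specific point where both sides are defined: x = 1, y = -3.
LHS = e^(x+y) ≈ 0.1353
RHS = e^x + e^y ≈ 2.7681
Since 0.1353 ≠ 2.7681, the equation fails at this point, so it cannot hold for all real values of x and y for which both sides are defined.
The correct rule is e^(x+y) = e^x · e^y (a product, not a sum).

Conclusion: False.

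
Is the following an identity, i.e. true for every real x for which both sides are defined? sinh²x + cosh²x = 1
Claim: sinh²x + cosh²x = 1.
Test a specific point where both sides are defined: x = -2.
LHS = sinh²x + cosh²x ≈ 27.3082
RHS = 1 ≈ 1.0000
Since 27.3082 ≠ 1.0000, the equation fails at this point, so it cannot hold for every real x for which both sides are defined.
The correct hyperbolic identity is cosh²x - sinh²x = 1 (a difference); the sum sinh²x + cosh²x equals cosh(2x).

Conclusion: No, this is NOT an identity.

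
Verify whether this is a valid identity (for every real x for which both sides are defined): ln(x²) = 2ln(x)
Claim: ln(x²) = 2ln(x).
Reasoning: The right side requires x > 0. For x > 0, x² = (e^(ln x))² = e^(2ln x), so ln(x²) = 2ln(x). (For x < 0 the right side is undefined, so those values are outside the claim.)
So the two sides agree for every real x for which both sides are defined.

Conclusion: Yes, this is an identity.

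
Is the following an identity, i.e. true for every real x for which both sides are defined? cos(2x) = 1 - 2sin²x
Claim: cos(2x) = 1 - 2sin²x.
Reasoning: cos(2x) = cos²x - sin²x. Replace cos²x by 1 - sin²x: (1 - sin²x) - sin²x = 1 - 2sin²x.
So the two sides agree for every real x for which both sides are defined.

Conclusion: Yes, this is an identity.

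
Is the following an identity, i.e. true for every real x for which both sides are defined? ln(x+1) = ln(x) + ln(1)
No, this is NOT an identity.

Claim: ln(x+1) = ln(x) + ln(1).
Test a specific point where both sides are defined: x = 4.
LHS = ln(x+1) ≈ 1.6094
RHS = ln(x) + ln(1) ≈ 1.3863
Since 1.6094 ≠ 1.3863, the equation fails at this point, so it cannot hold for every real x for which both sides are defined.
ln(1) = 0, so the right side is just ln(x), which differs from ln(x+1).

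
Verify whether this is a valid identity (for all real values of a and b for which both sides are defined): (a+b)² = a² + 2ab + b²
Yes, this is an identity.

Claim: (a+b)² = a² + 2ab + b².
Reasoning: Expand: (a+b)² = (a+b)(a+b) = a·a + a·b + b·a + b·b = a² + 2ab + b².
So the two sides agree for all real values of a and b for which both sides are defined.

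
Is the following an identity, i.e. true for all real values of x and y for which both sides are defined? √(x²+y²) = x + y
Claim: √(x²+y²) = x + y.
Test a specific point where both sides are defined: x = 2, y = 3/2.
LHS = √(x²+y²) ≈ 2.5000
RHS = x + y ≈ 3.5000
Since 2.5000 ≠ 3.5000, the equation fails at this point, so it cannot hold for all real values of x and y for which both sides are defined.
(x+y)² = x² + 2xy + y², not x² + y², so the square root does not split this way.

Conclusion: No, this is NOT an identity.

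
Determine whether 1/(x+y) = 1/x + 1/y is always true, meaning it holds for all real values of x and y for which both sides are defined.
No, this is NOT an identity.

Claim: 1/(x+y) = 1/x + 1/y.
Test a specific point where both sides are defined: x = 3/2, y = 3.
LHS = 1/(x+y) ≈ 0.2222
RHS = 1/x + 1/y ≈ 1.0000
Since 0.2222 ≠ 1.0000, the equation fails at this point, so it cannot hold for all real values of x and y for which both sides are defined.
1/x + 1/y = (x+y)/(xy), which is not 1/(x+y).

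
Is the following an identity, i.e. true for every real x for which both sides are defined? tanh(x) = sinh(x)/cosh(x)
Yes, this is an identity.

Claim: tanh(x) = sinh(x)/cosh(x).
Reasoning: tanh(x) is defined as sinh(x)/cosh(x) = (e^x - e^-x)/(e^x + e^-x); cosh(x) ≥ 1 is never zero, so this holds for every real x.
So the two sides agree for every real x for which both sides are defined.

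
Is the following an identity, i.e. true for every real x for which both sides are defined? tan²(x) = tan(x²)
No, this is NOT an identity.

Claim: tan²(x) = tan(x²).
Test a specific point where both sides are defined: x = -π/3.
LHS = tan²(x) ≈ 3.0000
RHS = tan(x²) ≈ 1.9485
Since 3.0000 ≠ 1.9485, the equation fails at this point, so it cannot hold for every real x for which both sides are defined.
tan²(x) means (tan x)², squaring the output; tan(x²) squares the input. These are different functions.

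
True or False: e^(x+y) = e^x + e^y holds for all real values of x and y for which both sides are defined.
Claim: e^(x+y) = e^x + e^y.
Test a specific point where both sides are defined: x = 1/2, y = 2.
LHS = e^(x+y) ≈ 12.1825
RHS = e^x + e^y ≈ 9.0378
Since 12.1825 ≠ 9.0378, the equation fails at this point, so it cannot hold for all real values of x and y for which both sides are defined.
The correct rule is e^(x+y) = e^x · e^y (a product, not a sum).

Conclusion: False.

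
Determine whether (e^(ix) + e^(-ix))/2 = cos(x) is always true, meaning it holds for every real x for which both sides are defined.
Yes, this is an identity.

Claim: (e^(ix) + e^(-ix))/2 = cos(x).
Reasoning: By Euler's formula e^(ix) = cos(x) + i·sin(x) and e^(-ix) = cos(x) - i·sin(x). Adding cancels the sine terms: e^(ix) + e^(-ix) = 2cos(x); divide by 2.
So the two sides agree for every real x for which both sides are defined.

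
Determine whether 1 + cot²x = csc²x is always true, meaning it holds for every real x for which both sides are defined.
Claim: 1 + cot²x = csc²x.
Reasoning: Start from sin²x + cos²x = 1 and divide every term by sin²x (allowed wherever cot x and csc x are defined): 1 + cot²x = 1/sin²x = csc²x.
So the two sides agree for every real x for which both sides are defined.

Conclusion: Yes, this is an identity.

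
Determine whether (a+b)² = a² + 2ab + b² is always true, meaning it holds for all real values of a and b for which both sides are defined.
Yes, this is an identity.

Claim: (a+b)² = a² + 2ab + b².
Reasoning: Expand: (a+b)² = (a+b)(a+b) = a·a + a·b + b·a + b·b = a² + 2ab + b².
So the two sides agree for all real values of a and b for which both sides are defined.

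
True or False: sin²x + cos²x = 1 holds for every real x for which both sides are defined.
True.

Claim: sin²x + cos²x = 1.
Reasoning: The point (cos x, sin x) lies on the unit circle X² + Y² = 1, so cos²x + sin²x = 1 for every real x.
So the two sides agree for every real x for which both sides are defined.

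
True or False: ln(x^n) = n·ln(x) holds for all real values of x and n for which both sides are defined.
Claim: ln(x^n) = n·ln(x).
Reasoning: The right side requires x > 0. For x > 0, x^n = (e^(ln x))^n = e^(n·ln x), so taking ln of both sides gives ln(x^n) = n·ln(x).
So the two sides agree for all real values of x and n for which both sides are defined.

Conclusion: True.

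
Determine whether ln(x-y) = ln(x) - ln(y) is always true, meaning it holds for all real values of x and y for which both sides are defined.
Claim: ln(x-y) = ln(x) - ln(y).
Test a specific point where both sides are defined: x = 3, y = 3/2.
LHS = ln(x-y) ≈ 0.4055
RHS = ln(x) - ln(y) ≈ 0.6931
Since 0.4055 ≠ 0.6931, the equation fails at this point, so it cannot hold for all real values of x and y for which both sides are defined.
ln(x) - ln(y) = ln(x/y), not ln(x-y).

Conclusion: No, this is NOT an identity.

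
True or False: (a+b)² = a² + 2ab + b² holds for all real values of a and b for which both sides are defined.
True.

Claim: (a+b)² = a² + 2ab + b².
Reasoning: Expand: (a+b)² = (a+b)(a+b) = a·a + a·b + b·a + b·b = a² + 2ab + b².
So the two sides agree for all real values of a and b for which both sides are defined.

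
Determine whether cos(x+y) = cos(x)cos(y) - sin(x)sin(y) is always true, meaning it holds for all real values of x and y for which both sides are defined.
Yes, this is an identity.

Claim: cos(x+y) = cos(x)cos(y) - sin(x)sin(y).
Reasoning: By Euler's formula e^(i(x+y)) = e^(ix)·e^(iy) = (cos x + i·sin x)(cos y + i·sin y). The real part of the left side is cos(x+y); the real part of the product is cos(x)cos(y) - sin(x)sin(y) (since i·i = -1).
So the two sides agree for all real values of x and y for which both sides are defined.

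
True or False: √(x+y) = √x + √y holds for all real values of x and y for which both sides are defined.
False.

Claim: √(x+y) = √x + √y.
Test a specific point where both sides are defined: x = 1/2, y = 3.
LHS = √(x+y) ≈ 1.8708
RHS = √x + √y ≈ 2.4392
Since 1.8708 ≠ 2.4392, the equation fails at this point, so it cannot hold for all real values of x and y for which both sides are defined.
Squaring the right side gives x + 2√(xy) + y, not x + y.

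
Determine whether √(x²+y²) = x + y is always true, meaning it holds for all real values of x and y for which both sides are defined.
No, this is NOT an identity.

Claim: √(x²+y²) = x + y.
Test a specific point where both sides are defined: x = 3, y = -3.
LHS = √(x²+y²) ≈ 4.2426
RHS = x + y ≈ 0.0000
Since 4.2426 ≠ 0.0000, the equation fails at this point, so it cannot hold for all real values of x and y for which both sides are defined.
(x+y)² = x² + 2xy + y², not x² + y², so the square root does not split this way.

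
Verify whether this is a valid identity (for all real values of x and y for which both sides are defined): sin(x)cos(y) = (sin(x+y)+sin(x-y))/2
Claim: sin(x)cos(y) = (sin(x+y)+sin(x-y))/2.
Reasoning: sin(x+y) = sin(x)cos(y) + cos(x)sin(y) and sin(x-y) = sin(x)cos(y) - cos(x)sin(y). Adding, sin(x+y) + sin(x-y) = 2sin(x)cos(y); divide by 2.
So the two sides agree for all real values of x and y for which both sides are defined.

Conclusion: Yes, this is an identity.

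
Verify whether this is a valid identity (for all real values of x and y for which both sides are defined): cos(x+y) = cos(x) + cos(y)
No, this is NOT an identity.

Claim: cos(x+y) = cos(x) + cos(y).
Test a specific point where both sides are defined: x = π/3, y = -π/6.
LHS = cos(x+y) ≈ 0.8660
RHS = cos(x) + cos(y) ≈ 1.3660
Since 0.8660 ≠ 1.3660, the equation fails at this point, so it cannot hold for all real values of x and y for which both sides are defined.
The correct expansion is cos(x+y) = cos(x)cos(y) - sin(x)sin(y); cosine is not additive.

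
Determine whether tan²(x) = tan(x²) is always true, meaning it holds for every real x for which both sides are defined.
Claim: tan²(x) = tan(x²).
Test a specific point where both sides are defined: x = -π/3.
LHS = tan²(x) ≈ 3.0000
RHS = tan(x²) ≈ 1.9485
Since 3.0000 ≠ 1.9485, the equation fails at this point, so it cannot hold for every real x for which both sides are defined.
tan²(x) means (tan x)², squaring the output; tan(x²) squares the input. These are different functions.

Conclusion: No, this is NOT an identity.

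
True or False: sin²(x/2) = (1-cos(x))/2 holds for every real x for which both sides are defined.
True.

Claim: sin²(x/2) = (1-cos(x))/2.
Reasoning: Use cos(2θ) = 1 - 2sin²θ with θ = x/2: cos(x) = 1 - 2sin²(x/2). Solving for sin²(x/2) gives (1 - cos(x))/2.
So the two sides agree for every real x for which both sides are defined.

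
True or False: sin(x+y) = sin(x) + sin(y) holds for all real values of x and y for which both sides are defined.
Claim: sin(x+y) = sin(x) + sin(y).
Test a specific point where both sides are defined: x = -π/4, y = -π/3.
LHS = sin(x+y) ≈ -0.9659
RHS = sin(x) + sin(y) ≈ -1.5731
Since -0.9659 ≠ -1.5731, the equation fails at this point, so it cannot hold for all real values of x and y for which both sides are defined.
The correct expansion is sin(x+y) = sin(x)cos(y) + cos(x)sin(y); sine is not additive.

Conclusion: False.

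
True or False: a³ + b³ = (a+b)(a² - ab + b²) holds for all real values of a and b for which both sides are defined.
Claim: a³ + b³ = (a+b)(a² - ab + b²).
Reasoning: Expand the right side: (a+b)(a² - ab + b²) = a³ - a²b + ab² + a²b - ab² + b³ = a³ + b³ (the middle terms cancel in pairs).
So the two sides agree for all real values of a and b for which both sides are defined.

Conclusion: True.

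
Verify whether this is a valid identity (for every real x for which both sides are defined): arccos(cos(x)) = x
Claim: arccos(cos(x)) = x.
Test a specific point where both sides are defined: x = -π/2.
LHS = arccos(cos(x)) ≈ 1.5708
RHS = x ≈ -1.5708
Since 1.5708 ≠ -1.5708, the equation fails at this point, so it cannot hold for every real x for which both sides are defined.
arccos only returns values in [0, π], so arccos(cos(x)) = x holds only for x in that interval, not for all real x.

Conclusion: No, this is NOT an identity.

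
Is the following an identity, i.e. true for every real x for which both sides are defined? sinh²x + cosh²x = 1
Claim: sinh²x + cosh²x = 1.
Test a specific point where both sides are defined: x = 1.
LHS = sinh²x + cosh²x ≈ 3.7622
RHS = 1 ≈ 1.0000
Since 3.7622 ≠ 1.0000, the equation fails at this point, so it cannot hold for every real x for which both sides are defined.
The correct hyperbolic identity is cosh²x - sinh²x = 1 (a difference); the sum sinh²x + cosh²x equals cosh(2x).

Conclusion: No, this is NOT an identity.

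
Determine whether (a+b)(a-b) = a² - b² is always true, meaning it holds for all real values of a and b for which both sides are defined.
Claim: (a+b)(a-b) = a² - b².
Reasoning: Expand: (a+b)(a-b) = a² - ab + ba - b² = a² - b² (the cross terms cancel).
So the two sides agree for all real values of a and b for which both sides are defined.

Conclusion: Yes, this is an identity.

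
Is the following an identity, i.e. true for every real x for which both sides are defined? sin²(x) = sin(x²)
Claim: sin²(x) = sin(x²).
Test a specific point where both sides are defined: x = 3π/4.
LHS = sin²(x) ≈ 0.5000
RHS = sin(x²) ≈ -0.6680
Since 0.5000 ≠ -0.6680, the equation fails at this point, so it cannot hold for every real x for which both sides are defined.
sin²(x) means (sin x)², squaring the output; sin(x²) squares the input. These are different functions.

Conclusion: No, this is NOT an identity.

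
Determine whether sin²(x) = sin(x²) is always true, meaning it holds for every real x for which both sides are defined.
Claim: sin²(x) = sin(x²).
Test a specific point where both sides are defined: x = -π/2.
LHS = sin²(x) ≈ 1.0000
RHS = sin(x²) ≈ 0.6243
Since 1.0000 ≠ 0.6243, the equation fails at this point, so it cannot hold for every real x for which both sides are defined.
sin²(x) means (sin x)², squaring the output; sin(x²) squares the input. These are different functions.

Conclusion: No, this is NOT an identity.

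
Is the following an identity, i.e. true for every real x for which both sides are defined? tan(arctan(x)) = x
Claim: tan(arctan(x)) = x.
Reasoning: For every real x, arctan(x) is by definition the angle in (-π/2, π/2) whose tangent equals x. Taking the tangent of that angle returns x.
So the two sides agree for every real x for which both sides are defined.

Conclusion: Yes, this is an identity.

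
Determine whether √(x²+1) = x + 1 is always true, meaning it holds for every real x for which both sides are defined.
Claim: √(x²+1) = x + 1.
Test a specific point where both sides are defined: x = 5.
LHS = √(x²+1) ≈ 5.0990
RHS = x + 1 ≈ 6.0000
Since 5.0990 ≠ 6.0000, the equation fails at this point, so it cannot hold for every real x for which both sides are defined.
(x+1)² = x² + 2x + 1 ≠ x² + 1 unless x = 0.

Conclusion: No, this is NOT an identity.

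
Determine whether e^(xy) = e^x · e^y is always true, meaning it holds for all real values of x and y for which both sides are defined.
No, this is NOT an identity.

Claim: e^(xy) = e^x · e^y.
Test a specific point where both sides are defined: x = 1, y = -1.
LHS = e^(xy) ≈ 0.3679
RHS = e^x · e^y ≈ 1.0000
Since 0.3679 ≠ 1.0000, the equation fails at this point, so it cannot hold for all real values of x and y for which both sides are defined.
e^x · e^y = e^(x+y), not e^(xy).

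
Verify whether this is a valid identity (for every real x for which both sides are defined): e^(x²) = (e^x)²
No, this is NOT an identity.

Claim: e^(x²) = (e^x)².
Test a specific point where both sides are defined: x = 1/2.
LHS = e^(x²) ≈ 1.2840
RHS = (e^x)² ≈ 2.7183
Since 1.2840 ≠ 2.7183, the equation fails at this point, so it cannot hold for every real x for which both sides are defined.
(e^x)² = e^(2x), and 2x ≠ x² in general.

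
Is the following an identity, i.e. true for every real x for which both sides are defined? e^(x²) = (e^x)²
No, this is NOT an identity.

Claim: e^(x²) = (e^x)².
Test a specific point where both sides are defined: x = -2.
LHS = e^(x²) ≈ 54.5982
RHS = (e^x)² ≈ 0.0183
Since 54.5982 ≠ 0.0183, the equation fails at this point, so it cannot hold for every real x for which both sides are defined.
(e^x)² = e^(2x), and 2x ≠ x² in general.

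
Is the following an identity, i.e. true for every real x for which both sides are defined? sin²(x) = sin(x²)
Claim: sin²(x) = sin(x²).
Test a specific point where both sides are defined: x = -π/3.
LHS = sin²(x) ≈ 0.7500
RHS = sin(x²) ≈ 0.8897
Since 0.7500 ≠ 0.8897, the equation fails at this point, so it cannot hold for every real x for which both sides are defined.
sin²(x) means (sin x)², squaring the output; sin(x²) squares the input. These are different functions.

Conclusion: No, this is NOT an identity.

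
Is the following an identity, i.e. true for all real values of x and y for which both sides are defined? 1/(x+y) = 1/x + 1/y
No, this is NOT an identity.

Claim: 1/(x+y) = 1/x + 1/y.
Test a specific point where both sides are defined: x = 3, y = 3/2.
LHS = 1/(x+y) ≈ 0.2222
RHS = 1/x + 1/y ≈ 1.0000
Since 0.2222 ≠ 1.0000, the equation fails at this point, so it cannot hold for all real values of x and y for which both sides are defined.
1/x + 1/y = (x+y)/(xy), which is not 1/(x+y).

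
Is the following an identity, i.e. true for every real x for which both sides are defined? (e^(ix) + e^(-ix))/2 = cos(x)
Claim: (e^(ix) + e^(-ix))/2 = cos(x).
Reasoning: By Euler's formula e^(ix) = cos(x) + i·sin(x) and e^(-ix) = cos(x) - i·sin(x). Adding cancels the sine terms: e^(ix) + e^(-ix) = 2cos(x); divide by 2.
So the two sides agree for every real x for which both sides are defined.

Conclusion: Yes, this is an identity.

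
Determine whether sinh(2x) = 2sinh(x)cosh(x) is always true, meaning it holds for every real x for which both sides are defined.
Claim: sinh(2x) = 2sinh(x)cosh(x).
Reasoning: 2sinh(x)cosh(x) = 2 · (e^x - e^-x)/2 · (e^x + e^-x)/2 = (e^(2x) - e^(-2x))/2 = sinh(2x).
So the two sides agree for every real x for which both sides are defined.

Conclusion: Yes, this is an identity.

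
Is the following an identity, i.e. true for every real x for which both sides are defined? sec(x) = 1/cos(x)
Yes, this is an identity.

Claim: sec(x) = 1/cos(x).
Reasoning: sec(x) is by definition the reciprocal of cos(x), wherever cos(x) ≠ 0.
So the two sides agree for every real x for which both sides are defined.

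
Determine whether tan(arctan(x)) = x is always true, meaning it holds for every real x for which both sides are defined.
Yes, this is an identity.

Claim: tan(arctan(x)) = x.
Reasoning: For every real x, arctan(x) is by definition the angle in (-π/2, π/2) whose tangent equals x. Taking the tangent of that angle returns x.
So the two sides agree for every real x for which both sides are defined.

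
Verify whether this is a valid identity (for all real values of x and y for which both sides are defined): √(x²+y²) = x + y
No, this is NOT an identity.

Claim: √(x²+y²) = x + y.
Test a specific point where both sides are defined: x = 2, y = 3.
LHS = √(x²+y²) ≈ 3.6056
RHS = x + y ≈ 5.0000
Since 3.6056 ≠ 5.0000, the equation fails at this point, so it cannot hold for all real values of x and y for which both sides are defined.
(x+y)² = x² + 2xy + y², not x² + y², so the square root does not split this way.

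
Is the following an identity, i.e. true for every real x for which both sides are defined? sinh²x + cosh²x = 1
No, this is NOT an identity.

Claim: sinh²x + cosh²x = 1.
Test a specific point where both sides are defined: x = 2.
LHS = sinh²x + cosh²x ≈ 27.3082
RHS = 1 ≈ 1.0000
Since 27.3082 ≠ 1.0000, the equation fails at this point, so it cannot hold for every real x for which both sides are defined.
The correct hyperbolic identity is cosh²x - sinh²x = 1 (a difference); the sum sinh²x + cosh²x equals cosh(2x).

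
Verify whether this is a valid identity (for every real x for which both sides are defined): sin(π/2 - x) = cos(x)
Claim: sin(π/2 - x) = cos(x).
Reasoning: Use sin(u - v) = sin(u)cos(v) - cos(u)sin(v) with u = π/2, v = x: sin(π/2)cos(x) - cos(π/2)sin(x) = 1·cos(x) - 0·sin(x) = cos(x).
So the two sides agree for every real x for which both sides are defined.

Conclusion: Yes, this is an identity.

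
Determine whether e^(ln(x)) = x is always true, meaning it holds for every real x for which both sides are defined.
Yes, this is an identity.

Claim: e^(ln(x)) = x.
Reasoning: For x > 0, ln(x) is by definition the exponent p such that e^p = x. Raising e to that exponent therefore returns x: e^(ln x) = x.
So the two sides agree for every real x for which both sides are defined.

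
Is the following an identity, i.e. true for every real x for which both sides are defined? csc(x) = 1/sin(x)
Claim: csc(x) = 1/sin(x).
Reasoning: csc(x) is by definition the reciprocal of sin(x), wherever sin(x) ≠ 0.
So the two sides agree for every real x for which both sides are defined.

Conclusion: Yes, this is an identity.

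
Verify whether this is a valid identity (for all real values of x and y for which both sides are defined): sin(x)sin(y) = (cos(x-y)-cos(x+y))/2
Yes, this is an identity.

Claim: sin(x)sin(y) = (cos(x-y)-cos(x+y))/2.
Reasoning: cos(x-y) = cos(x)cos(y) + sin(x)sin(y) and cos(x+y) = cos(x)cos(y) - sin(x)sin(y). Subtracting, cos(x-y) - cos(x+y) = 2sin(x)sin(y); divide by 2.
So the two sides agree for all real values of x and y for which both sides are defined.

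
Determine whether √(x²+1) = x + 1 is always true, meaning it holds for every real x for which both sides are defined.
No, this is NOT an identity.

Claim: √(x²+1) = x + 1.
Test a specific point where both sides are defined: x = 2.
LHS = √(x²+1) ≈ 2.2361
RHS = x + 1 ≈ 3.0000
Since 2.2361 ≠ 3.0000, the equation fails at this point, so it cannot hold for every real x for which both sides are defined.
(x+1)² = x² + 2x + 1 ≠ x² + 1 unless x = 0.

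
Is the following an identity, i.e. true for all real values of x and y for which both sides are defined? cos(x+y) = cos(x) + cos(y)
Claim: cos(x+y) = cos(x) + cos(y).
Test a specific point where both sides are defined: x = π, y = 2π/3.
LHS = cos(x+y) ≈ 0.5000
RHS = cos(x) + cos(y) ≈ -1.5000
Since 0.5000 ≠ -1.5000, the equation fails at this point, so it cannot hold for all real values of x and y for which both sides are defined.
The correct expansion is cos(x+y) = cos(x)cos(y) - sin(x)sin(y); cosine is not additive.

Conclusion: No, this is NOT an identity.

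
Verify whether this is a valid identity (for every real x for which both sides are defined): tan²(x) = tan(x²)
Claim: tan²(x) = tan(x²).
Test a specific point where both sides are defined: x = -π/6.
LHS = tan²(x) ≈ 0.3333
RHS = tan(x²) ≈ 0.2812
Since 0.3333 ≠ 0.2812, the equation fails at this point, so it cannot hold for every real x for which both sides are defined.
tan²(x) means (tan x)², squaring the output; tan(x²) squares the input. These are different functions.

Conclusion: No, this is NOT an identity.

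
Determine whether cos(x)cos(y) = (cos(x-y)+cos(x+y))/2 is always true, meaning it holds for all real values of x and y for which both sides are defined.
Yes, this is an identity.

Claim: cos(x)cos(y) = (cos(x-y)+cos(x+y))/2.
Reasoning: cos(x-y) = cos(x)cos(y) + sin(x)sin(y) and cos(x+y) = cos(x)cos(y) - sin(x)sin(y). Adding, cos(x-y) + cos(x+y) = 2cos(x)cos(y); divide by 2.
So the two sides agree for all real values of x and y for which both sides are defined.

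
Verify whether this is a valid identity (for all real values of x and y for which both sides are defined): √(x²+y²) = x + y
No, this is NOT an identity.

Claim: √(x²+y²) = x + y.
Test a specific point where both sides are defined: x = 3/2, y = -1.
LHS = √(x²+y²) ≈ 1.8028
RHS = x + y ≈ 0.5000
Since 1.8028 ≠ 0.5000, the equation fails at this point, so it cannot hold for all real values of x and y for which both sides are defined.
(x+y)² = x² + 2xy + y², not x² + y², so the square root does not split this way.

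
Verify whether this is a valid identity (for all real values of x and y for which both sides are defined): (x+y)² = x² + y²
No, this is NOT an identity.

Claim: (x+y)² = x² + y².
Test a specific point where both sides are defined: x = 1, y = 4.
LHS = (x+y)² ≈ 25.0000
RHS = x² + y² ≈ 17.0000
Since 25.0000 ≠ 17.0000, the equation fails at this point, so it cannot hold for all real values of x and y for which both sides are defined.
The correct expansion is (x+y)² = x² + 2xy + y²; the cross term 2xy is missing.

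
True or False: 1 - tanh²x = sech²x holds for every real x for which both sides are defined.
True.

Claim: 1 - tanh²x = sech²x.
Reasoning: Divide cosh²x - sinh²x = 1 through by cosh²x (never zero): 1 - tanh²x = 1/cosh²x = sech²x.
So the two sides agree for every real x for which both sides are defined.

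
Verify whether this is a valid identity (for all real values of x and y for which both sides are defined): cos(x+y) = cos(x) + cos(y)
No, this is NOT an identity.

Claim: cos(x+y) = cos(x) + cos(y).
Test a specific point where both sides are defined: x = π/4, y = -π/4.
LHS = cos(x+y) ≈ 1.0000
RHS = cos(x) + cos(y) ≈ 1.4142
Since 1.0000 ≠ 1.4142, the equation fails at this point, so it cannot hold for all real values of x and y for which both sides are defined.
The correct expansion is cos(x+y) = cos(x)cos(y) - sin(x)sin(y); cosine is not additive.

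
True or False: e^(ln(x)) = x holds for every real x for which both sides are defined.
True.

Claim: e^(ln(x)) = x.
Reasoning: For x > 0, ln(x) is by definition the exponent p such that e^p = x. Raising e to that exponent therefore returns x: e^(ln x) = x.
So the two sides agree for every real x for which both sides are defined.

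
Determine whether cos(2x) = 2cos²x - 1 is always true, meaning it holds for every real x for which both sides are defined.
Yes, this is an identity.

Claim: cos(2x) = 2cos²x - 1.
Reasoning: cos(2x) = cos²x - sin²x. Replace sin²x by 1 - cos²x: cos²x - (1 - cos²x) = 2cos²x - 1.
So the two sides agree for every real x for which both sides are defined.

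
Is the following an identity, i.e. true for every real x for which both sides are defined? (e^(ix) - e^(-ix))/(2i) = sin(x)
Yes, this is an identity.

Claim: (e^(ix) - e^(-ix))/(2i) = sin(x).
Reasoning: By Euler's formula e^(ix) = cos(x) + i·sin(x) and e^(-ix) = cos(x) - i·sin(x). Subtracting cancels the cosine terms: e^(ix) - e^(-ix) = 2i·sin(x); divide by 2i.
So the two sides agree for every real x for which both sides are defined.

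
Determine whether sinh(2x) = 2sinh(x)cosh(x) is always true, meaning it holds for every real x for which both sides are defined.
Claim: sinh(2x) = 2sinh(x)cosh(x).
Reasoning: 2sinh(x)cosh(x) = 2 · (e^x - e^-x)/2 · (e^x + e^-x)/2 = (e^(2x) - e^(-2x))/2 = sinh(2x).
So the two sides agree for every real x for which both sides are defined.

Conclusion: Yes, this is an identity.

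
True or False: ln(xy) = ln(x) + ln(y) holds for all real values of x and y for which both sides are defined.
Claim: ln(xy) = ln(x) + ln(y).
Reasoning: Both sides are simultaneously defined only when x, y > 0. Write x = e^p, y = e^q (p = ln x, q = ln y). Then xy = e^p · e^q = e^(p+q), so ln(xy) = p + q = ln(x) + ln(y).
So the two sides agree for all real values of x and y for which both sides are defined.

Conclusion: True.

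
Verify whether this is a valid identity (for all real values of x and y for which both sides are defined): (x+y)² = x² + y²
No, this is NOT an identity.

Claim: (x+y)² = x² + y².
Test a specific point where both sides are defined: x = 3/2, y = 3/2.
LHS = (x+y)² ≈ 9.0000
RHS = x² + y² ≈ 4.5000
Since 9.0000 ≠ 4.5000, the equation fails at this point, so it cannot hold for all real values of x and y for which both sides are defined.
The correct expansion is (x+y)² = x² + 2xy + y²; the cross term 2xy is missing.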